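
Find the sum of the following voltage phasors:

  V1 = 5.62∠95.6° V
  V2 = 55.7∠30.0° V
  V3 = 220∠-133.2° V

Step 1 — Convert each phasor to rectangular form:
  V1 = 5.62·(cos(95.6°) + j·sin(95.6°)) = -0.5484 + j5.593 V
  V2 = 55.7·(cos(30.0°) + j·sin(30.0°)) = 48.24 + j27.85 V
  V3 = 220·(cos(-133.2°) + j·sin(-133.2°)) = -150.6 - j160.4 V
Step 2 — Sum components: V_total = -102.9 - j126.9 V.
Step 3 — Convert to polar: |V_total| = 163.4 V, ∠V_total = -129.0°.

V_total = 163.4∠-129.0° V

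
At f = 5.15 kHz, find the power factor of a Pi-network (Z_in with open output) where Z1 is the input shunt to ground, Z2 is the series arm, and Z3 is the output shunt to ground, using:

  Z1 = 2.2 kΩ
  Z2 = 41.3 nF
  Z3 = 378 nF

Step 1 — Angular frequency: ω = 2π·f = 2π·5150 = 3.236e+04 rad/s.
Step 2 — Component impedances:
  Z1: Z = R = 2200 Ω
  Z2: Z = 1/(jωC) = -j/(ω·C) = 0 - j748.3 Ω
  Z3: Z = 1/(jωC) = -j/(ω·C) = 0 - j81.76 Ω
Step 3 — With open output, the series arm Z2 and the output shunt Z3 appear in series to ground: Z2 + Z3 = 0 - j830 Ω.
Step 4 — Parallel with input shunt Z1: Z_in = Z1 || (Z2 + Z3) = 274.1 - j726.6 Ω = 776.6∠-69.3° Ω.
Step 5 — Power factor: PF = cos(φ) = Re(Z)/|Z| = 274.14/776.6 = 0.353.
Step 6 — Type: Im(Z) = -726.6 ⇒ leading (phase φ = -69.3°).

PF = 0.353 (leading, φ = -69.3°)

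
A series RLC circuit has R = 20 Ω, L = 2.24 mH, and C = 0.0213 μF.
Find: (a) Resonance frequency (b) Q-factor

Step 1 — Resonance condition Im(Z)=0 gives ω₀ = 1/√(LC).
Step 2 — ω₀ = 1/√(0.00224·2.13e-08) = 1.448e+05 rad/s.
Step 3 — f₀ = ω₀/(2π) = 2.304e+04 Hz.
Step 4 — Series Q: Q = ω₀L/R = 1.448e+05·0.00224/20 = 16.21.

(a) f₀ = 2.304e+04 Hz  (b) Q = 16.21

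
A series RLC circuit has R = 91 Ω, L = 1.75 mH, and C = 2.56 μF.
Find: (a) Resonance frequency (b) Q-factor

Step 1 — Resonance condition Im(Z)=0 gives ω₀ = 1/√(LC).
Step 2 — ω₀ = 1/√(0.00175·2.56e-06) = 1.494e+04 rad/s.
Step 3 — f₀ = ω₀/(2π) = 2378 Hz.
Step 4 — Series Q: Q = ω₀L/R = 1.494e+04·0.00175/91 = 0.2873.

(a) f₀ = 2378 Hz  (b) Q = 0.2873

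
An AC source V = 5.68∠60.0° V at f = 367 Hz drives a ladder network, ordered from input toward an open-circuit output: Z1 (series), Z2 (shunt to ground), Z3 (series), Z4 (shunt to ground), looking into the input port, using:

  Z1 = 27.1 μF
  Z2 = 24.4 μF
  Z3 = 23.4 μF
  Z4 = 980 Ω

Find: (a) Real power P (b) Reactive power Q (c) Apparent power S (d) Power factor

Step 1 — Angular frequency: ω = 2π·f = 2π·367 = 2306 rad/s.
Step 2 — Component impedances:
  Z1: Z = 1/(jωC) = -j/(ω·C) = 0 - j16 Ω
  Z2: Z = 1/(jωC) = -j/(ω·C) = 0 - j17.77 Ω
  Z3: Z = 1/(jωC) = -j/(ω·C) = 0 - j18.53 Ω
  Z4: Z = R = 980 Ω
Step 3 — Ladder network (open output): work backward from the far end, alternating series and parallel combinations. Z_in = 0.3219 - j33.76 Ω = 33.77∠-89.5° Ω.
Step 4 — Source phasor: V = 5.68∠60.0° V = 2.84 + j4.919 V.
Step 5 — Current: I = V / Z = -0.1449 + j0.0855 A = 0.1682∠149.5° A.
Step 6 — Complex power: S = V·I* = 0.009109 - j0.9555 VA.
Step 7 — Real power: P = Re(S) = 0.009109 W.
Step 8 — Reactive power: Q = Im(S) = -0.9555 VAR.
Step 9 — Apparent power: |S| = 0.9555 VA.
Step 10 — Power factor: PF = P/|S| = 0.009533 (leading).

(a) P = 0.009109 W  (b) Q = -0.9555 VAR  (c) S = 0.9555 VA  (d) PF = 0.009533 (leading)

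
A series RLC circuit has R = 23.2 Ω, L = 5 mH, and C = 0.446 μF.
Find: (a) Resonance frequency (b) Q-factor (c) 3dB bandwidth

Step 1 — Resonance: ω₀ = 1/√(LC) = 1/√(0.005·4.46e-07) = 2.118e+04 rad/s.
Step 2 — f₀ = ω₀/(2π) = 3370 Hz.
Step 3 — Series Q: Q = ω₀L/R = 2.118e+04·0.005/23.2 = 4.564.
Step 4 — Bandwidth: Δω = ω₀/Q = 4640 rad/s; BW = Δω/(2π) = 738.5 Hz.

(a) f₀ = 3370 Hz  (b) Q = 4.564  (c) BW = 738.5 Hz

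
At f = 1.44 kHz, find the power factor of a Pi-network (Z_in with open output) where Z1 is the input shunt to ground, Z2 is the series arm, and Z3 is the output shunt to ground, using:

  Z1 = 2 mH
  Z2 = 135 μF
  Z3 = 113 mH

Step 1 — Angular frequency: ω = 2π·f = 2π·1440 = 9048 rad/s.
Step 2 — Component impedances:
  Z1: Z = jωL = j·9048·0.002 = 0 + j18.1 Ω
  Z2: Z = 1/(jωC) = -j/(ω·C) = 0 - j0.8187 Ω
  Z3: Z = jωL = j·9048·0.113 = 0 + j1022 Ω
Step 3 — With open output, the series arm Z2 and the output shunt Z3 appear in series to ground: Z2 + Z3 = 0 + j1022 Ω.
Step 4 — Parallel with input shunt Z1: Z_in = Z1 || (Z2 + Z3) = 0 + j17.78 Ω = 17.78∠90.0° Ω.
Step 5 — Power factor: PF = cos(φ) = Re(Z)/|Z| = -0/17.78 = -0.
Step 6 — Type: Im(Z) = 17.78 ⇒ lagging (phase φ = 90.0°).

PF = -0 (lagging, φ = 90.0°)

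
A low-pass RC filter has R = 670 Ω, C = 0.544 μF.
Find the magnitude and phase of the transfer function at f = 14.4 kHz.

Step 1 — Angular frequency: ω = 2π·1.44e+04 = 9.048e+04 rad/s.
Step 2 — Transfer function: H(jω) = 1/(1 + jωRC).
Step 3 — Denominator: 1 + jωRC = 1 + j·9.048e+04·670·5.44e-07 = 1 + j32.98.
Step 4 — H = 0.0009187 - j0.0303.
Step 5 — Magnitude: |H| = 0.03031 (-30.4 dB); phase: φ = -88.3°.

|H| = 0.03031 (-30.4 dB), φ = -88.3°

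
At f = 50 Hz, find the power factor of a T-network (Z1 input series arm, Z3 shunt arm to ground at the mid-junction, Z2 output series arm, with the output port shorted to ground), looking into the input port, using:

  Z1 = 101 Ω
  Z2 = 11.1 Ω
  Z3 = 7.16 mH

Step 1 — Angular frequency: ω = 2π·f = 2π·50 = 314.2 rad/s.
Step 2 — Component impedances:
  Z1: Z = R = 101 Ω
  Z2: Z = R = 11.1 Ω
  Z3: Z = jωL = j·314.2·0.00716 = 0 + j2.249 Ω
Step 3 — With the output port shorted to ground, the output series arm Z2 runs from the junction to ground; the shunt arm Z3 also runs from the junction to ground. They appear in parallel: Z3 || Z2 = 0.4378 + j2.161 Ω.
Step 4 — Series with input arm Z1: Z_in = Z1 + (Z3 || Z2) = 101.4 + j2.161 Ω = 101.5∠1.2° Ω.
Step 5 — Power factor: PF = cos(φ) = Re(Z)/|Z| = 101.44/101.46 = 0.9998.
Step 6 — Type: Im(Z) = 2.161 ⇒ lagging (phase φ = 1.2°).

PF = 0.9998 (lagging, φ = 1.2°)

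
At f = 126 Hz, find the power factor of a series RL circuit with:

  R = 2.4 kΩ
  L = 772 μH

Step 1 — Angular frequency: ω = 2π·f = 2π·126 = 791.7 rad/s.
Step 2 — Component impedances:
  R: Z = R = 2400 Ω
  L: Z = jωL = j·791.7·0.000772 = 0 + j0.6112 Ω
Step 3 — Series combination: Z_total = R + L = 2400 + j0.6112 Ω = 2400∠0.0° Ω.
Step 4 — Power factor: PF = cos(φ) = Re(Z)/|Z| = 2400/2400 = 1.
Step 5 — Type: Im(Z) = 0.6112 ⇒ lagging (phase φ = 0.0°).

PF = 1 (lagging, φ = 0.0°)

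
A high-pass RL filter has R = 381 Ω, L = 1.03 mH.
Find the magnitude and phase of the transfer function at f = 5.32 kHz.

Step 1 — Angular frequency: ω = 2π·5320 = 3.343e+04 rad/s.
Step 2 — Transfer function: H(jω) = jωL/(R + jωL).
Step 3 — Numerator jωL = j·34.43; denominator R + jωL = 381 + j34.43.
Step 4 — H = 0.0081 + j0.08963.
Step 5 — Magnitude: |H| = 0.09 (-20.9 dB); phase: φ = 84.8°.

|H| = 0.09 (-20.9 dB), φ = 84.8°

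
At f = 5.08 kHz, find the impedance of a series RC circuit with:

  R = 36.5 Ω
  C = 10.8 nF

Step 1 — Angular frequency: ω = 2π·f = 2π·5080 = 3.192e+04 rad/s.
Step 2 — Component impedances:
  R: Z = R = 36.5 Ω
  C: Z = 1/(jωC) = -j/(ω·C) = 0 - j2901 Ω
Step 3 — Series combination: Z_total = R + C = 36.5 - j2901 Ω = 2901∠-89.3° Ω.

Z = 36.5 - j2901 Ω = 2901∠-89.3° Ω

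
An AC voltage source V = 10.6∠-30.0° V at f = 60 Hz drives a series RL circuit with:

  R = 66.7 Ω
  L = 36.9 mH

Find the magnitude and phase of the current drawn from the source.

Step 1 — Angular frequency: ω = 2π·f = 2π·60 = 377 rad/s.
Step 2 — Component impedances:
  R: Z = R = 66.7 Ω
  L: Z = jωL = j·377·0.0369 = 0 + j13.91 Ω
Step 3 — Series combination: Z_total = R + L = 66.7 + j13.91 Ω = 68.14∠11.8° Ω.
Step 4 — Source phasor: V = 10.6∠-30.0° V = 9.18 - j5.3 V.
Step 5 — Ohm's law: I = V / Z_total = (9.18 - j5.3) / (66.7 + j13.91) = 0.116 - j0.1037 A.
Step 6 — Convert to polar: |I| = 0.1556 A, ∠I = -41.8°.

I = 0.1556∠-41.8° A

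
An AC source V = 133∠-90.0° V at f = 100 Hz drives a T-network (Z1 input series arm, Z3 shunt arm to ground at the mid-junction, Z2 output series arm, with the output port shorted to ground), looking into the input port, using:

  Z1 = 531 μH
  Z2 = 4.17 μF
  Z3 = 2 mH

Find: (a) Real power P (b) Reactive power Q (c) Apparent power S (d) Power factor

Step 1 — Angular frequency: ω = 2π·f = 2π·100 = 628.3 rad/s.
Step 2 — Component impedances:
  Z1: Z = jωL = j·628.3·0.000531 = 0 + j0.3336 Ω
  Z2: Z = 1/(jωC) = -j/(ω·C) = 0 - j381.7 Ω
  Z3: Z = jωL = j·628.3·0.002 = 0 + j1.257 Ω
Step 3 — With the output port shorted to ground, the output series arm Z2 runs from the junction to ground; the shunt arm Z3 also runs from the junction to ground. They appear in parallel: Z3 || Z2 = 0 + j1.261 Ω.
Step 4 — Series with input arm Z1: Z_in = Z1 + (Z3 || Z2) = 0 + j1.594 Ω = 1.594∠90.0° Ω.
Step 5 — Source phasor: V = 133∠-90.0° V = 0 - j133 V.
Step 6 — Current: I = V / Z = -83.42 A = 83.42∠-180.0° A.
Step 7 — Complex power: S = V·I* = 0 + j1.109e+04 VA.
Step 8 — Real power: P = Re(S) = 0 W.
Step 9 — Reactive power: Q = Im(S) = 1.109e+04 VAR.
Step 10 — Apparent power: |S| = 1.109e+04 VA.
Step 11 — Power factor: PF = P/|S| = 0 (lagging).

(a) P = 0 W  (b) Q = 1.109e+04 VAR  (c) S = 1.109e+04 VA  (d) PF = 0 (lagging)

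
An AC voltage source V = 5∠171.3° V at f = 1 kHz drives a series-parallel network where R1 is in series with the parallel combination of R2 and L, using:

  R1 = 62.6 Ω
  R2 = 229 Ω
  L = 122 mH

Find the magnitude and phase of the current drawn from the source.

Step 1 — Angular frequency: ω = 2π·f = 2π·1000 = 6283 rad/s.
Step 2 — Component impedances:
  R1: Z = R = 62.6 Ω
  R2: Z = R = 229 Ω
  L: Z = jωL = j·6283·0.122 = 0 + j766.5 Ω
Step 3 — Parallel branch: R2 || L = 1/(1/R2 + 1/L) = 210.2 + j62.81 Ω.
Step 4 — Series with R1: Z_total = R1 + (R2 || L) = 272.8 + j62.81 Ω = 280∠13.0° Ω.
Step 5 — Source phasor: V = 5∠171.3° V = -4.942 + j0.7563 V.
Step 6 — Ohm's law: I = V / Z_total = (-4.942 + j0.7563) / (272.8 + j62.81) = -0.0166 + j0.006593 A.
Step 7 — Convert to polar: |I| = 0.01786 A, ∠I = 158.3°.

I = 0.01786∠158.3° A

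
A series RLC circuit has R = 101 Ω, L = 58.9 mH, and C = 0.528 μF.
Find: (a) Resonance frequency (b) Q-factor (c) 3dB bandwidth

Step 1 — Resonance condition Im(Z)=0 gives ω₀ = 1/√(LC).
Step 2 — ω₀ = 1/√(0.0589·5.28e-07) = 5671 rad/s.
Step 3 — f₀ = ω₀/(2π) = 902.5 Hz.
Step 4 — Series Q: Q = ω₀L/R = 5671·0.0589/101 = 3.307.
Step 5 — 3dB bandwidth: Δω = ω₀/Q = 1715 rad/s; BW = Δω/(2π) = 272.9 Hz.

(a) f₀ = 902.5 Hz  (b) Q = 3.307  (c) BW = 272.9 Hz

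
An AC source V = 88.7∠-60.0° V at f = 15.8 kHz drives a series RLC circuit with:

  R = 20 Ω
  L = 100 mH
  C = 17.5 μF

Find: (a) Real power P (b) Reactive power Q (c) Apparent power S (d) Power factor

Step 1 — Angular frequency: ω = 2π·f = 2π·1.58e+04 = 9.927e+04 rad/s.
Step 2 — Component impedances:
  R: Z = R = 20 Ω
  L: Z = jωL = j·9.927e+04·0.1 = 0 + j9927 Ω
  C: Z = 1/(jωC) = -j/(ω·C) = 0 - j0.5756 Ω
Step 3 — Series combination: Z_total = R + L + C = 20 + j9927 Ω = 9927∠89.9° Ω.
Step 4 — Source phasor: V = 88.7∠-60.0° V = 44.35 - j76.82 V.
Step 5 — Current: I = V / Z = -0.007729 - j0.004483 A = 0.008935∠-149.9° A.
Step 6 — Complex power: S = V·I* = 0.001597 + j0.7926 VA.
Step 7 — Real power: P = Re(S) = 0.001597 W.
Step 8 — Reactive power: Q = Im(S) = 0.7926 VAR.
Step 9 — Apparent power: |S| = 0.7926 VA.
Step 10 — Power factor: PF = P/|S| = 0.002015 (lagging).

(a) P = 0.001597 W  (b) Q = 0.7926 VAR  (c) S = 0.7926 VA  (d) PF = 0.002015 (lagging)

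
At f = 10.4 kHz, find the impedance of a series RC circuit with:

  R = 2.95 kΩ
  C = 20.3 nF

Step 1 — Angular frequency: ω = 2π·f = 2π·1.04e+04 = 6.535e+04 rad/s.
Step 2 — Component impedances:
  R: Z = R = 2950 Ω
  C: Z = 1/(jωC) = -j/(ω·C) = 0 - j753.9 Ω
Step 3 — Series combination: Z_total = R + C = 2950 - j753.9 Ω = 3045∠-14.3° Ω.

Z = 2950 - j753.9 Ω = 3045∠-14.3° Ω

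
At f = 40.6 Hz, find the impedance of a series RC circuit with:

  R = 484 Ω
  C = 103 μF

Step 1 — Angular frequency: ω = 2π·f = 2π·40.6 = 255.1 rad/s.
Step 2 — Component impedances:
  R: Z = R = 484 Ω
  C: Z = 1/(jωC) = -j/(ω·C) = 0 - j38.06 Ω
Step 3 — Series combination: Z_total = R + C = 484 - j38.06 Ω = 485.5∠-4.5° Ω.

Z = 484 - j38.06 Ω = 485.5∠-4.5° Ω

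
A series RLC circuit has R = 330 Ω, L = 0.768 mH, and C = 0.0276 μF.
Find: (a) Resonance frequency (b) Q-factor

Step 1 — Resonance condition Im(Z)=0 gives ω₀ = 1/√(LC).
Step 2 — ω₀ = 1/√(0.000768·2.76e-08) = 2.172e+05 rad/s.
Step 3 — f₀ = ω₀/(2π) = 3.457e+04 Hz.
Step 4 — Series Q: Q = ω₀L/R = 2.172e+05·0.000768/330 = 0.5055.

(a) f₀ = 3.457e+04 Hz  (b) Q = 0.5055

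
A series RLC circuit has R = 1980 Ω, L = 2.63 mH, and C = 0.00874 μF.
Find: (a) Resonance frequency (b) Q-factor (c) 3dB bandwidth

Step 1 — Resonance condition Im(Z)=0 gives ω₀ = 1/√(LC).
Step 2 — ω₀ = 1/√(0.00263·8.74e-09) = 2.086e+05 rad/s.
Step 3 — f₀ = ω₀/(2π) = 3.32e+04 Hz.
Step 4 — Series Q: Q = ω₀L/R = 2.086e+05·0.00263/1980 = 0.277.
Step 5 — 3dB bandwidth: Δω = ω₀/Q = 7.529e+05 rad/s; BW = Δω/(2π) = 1.198e+05 Hz.

(a) f₀ = 3.32e+04 Hz  (b) Q = 0.277  (c) BW = 1.198e+05 Hz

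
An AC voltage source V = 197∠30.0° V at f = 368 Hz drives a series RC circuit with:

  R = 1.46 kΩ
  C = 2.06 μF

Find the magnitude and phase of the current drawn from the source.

Step 1 — Angular frequency: ω = 2π·f = 2π·368 = 2312 rad/s.
Step 2 — Component impedances:
  R: Z = R = 1460 Ω
  C: Z = 1/(jωC) = -j/(ω·C) = 0 - j209.9 Ω
Step 3 — Series combination: Z_total = R + C = 1460 - j209.9 Ω = 1475∠-8.2° Ω.
Step 4 — Source phasor: V = 197∠30.0° V = 170.6 + j98.5 V.
Step 5 — Ohm's law: I = V / Z_total = (170.6 + j98.5) / (1460 - j209.9) = 0.105 + j0.08256 A.
Step 6 — Convert to polar: |I| = 0.1336 A, ∠I = 38.2°.

I = 0.1336∠38.2° A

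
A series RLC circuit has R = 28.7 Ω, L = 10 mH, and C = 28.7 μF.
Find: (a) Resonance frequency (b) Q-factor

Step 1 — Resonance condition Im(Z)=0 gives ω₀ = 1/√(LC).
Step 2 — ω₀ = 1/√(0.01·2.87e-05) = 1867 rad/s.
Step 3 — f₀ = ω₀/(2π) = 297.1 Hz.
Step 4 — Series Q: Q = ω₀L/R = 1867·0.01/28.7 = 0.6504.

(a) f₀ = 297.1 Hz  (b) Q = 0.6504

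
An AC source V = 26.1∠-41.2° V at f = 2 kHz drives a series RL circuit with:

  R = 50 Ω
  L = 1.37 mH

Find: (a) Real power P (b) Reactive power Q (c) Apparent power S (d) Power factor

Step 1 — Angular frequency: ω = 2π·f = 2π·2000 = 1.257e+04 rad/s.
Step 2 — Component impedances:
  R: Z = R = 50 Ω
  L: Z = jωL = j·1.257e+04·0.00137 = 0 + j17.22 Ω
Step 3 — Series combination: Z_total = R + L = 50 + j17.22 Ω = 52.88∠19.0° Ω.
Step 4 — Source phasor: V = 26.1∠-41.2° V = 19.64 - j17.19 V.
Step 5 — Current: I = V / Z = 0.2453 - j0.4283 A = 0.4936∠-60.2° A.
Step 6 — Complex power: S = V·I* = 12.18 + j4.194 VA.
Step 7 — Real power: P = Re(S) = 12.18 W.
Step 8 — Reactive power: Q = Im(S) = 4.194 VAR.
Step 9 — Apparent power: |S| = 12.88 VA.
Step 10 — Power factor: PF = P/|S| = 0.9455 (lagging).

(a) P = 12.18 W  (b) Q = 4.194 VAR  (c) S = 12.88 VA  (d) PF = 0.9455 (lagging)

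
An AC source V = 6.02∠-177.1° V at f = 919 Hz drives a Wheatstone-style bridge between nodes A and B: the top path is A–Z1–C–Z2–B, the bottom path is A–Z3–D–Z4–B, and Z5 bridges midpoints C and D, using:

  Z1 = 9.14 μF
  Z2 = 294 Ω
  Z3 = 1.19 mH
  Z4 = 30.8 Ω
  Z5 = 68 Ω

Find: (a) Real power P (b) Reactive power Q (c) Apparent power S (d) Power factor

Step 1 — Angular frequency: ω = 2π·f = 2π·919 = 5774 rad/s.
Step 2 — Component impedances:
  Z1: Z = 1/(jωC) = -j/(ω·C) = 0 - j18.95 Ω
  Z2: Z = R = 294 Ω
  Z3: Z = jωL = j·5774·0.00119 = 0 + j6.871 Ω
  Z4: Z = R = 30.8 Ω
  Z5: Z = R = 68 Ω
Step 3 — Bridge requires nodal analysis (the Z5 bridge couples midpoints C and D, so the two paths cannot be reduced to a simple series/parallel combination). Setting node B to ground and injecting 1 A at node A, the 3-node admittance system at A, C, D solves to V_A = Z_AB = 28.97 + j5.694 Ω = 29.53∠11.1° Ω.
Step 4 — Source phasor: V = 6.02∠-177.1° V = -6.012 - j0.3046 V.
Step 5 — Current: I = V / Z = -0.2018 + j0.02915 A = 0.2039∠171.8° A.
Step 6 — Complex power: S = V·I* = 1.204 + j0.2367 VA.
Step 7 — Real power: P = Re(S) = 1.204 W.
Step 8 — Reactive power: Q = Im(S) = 0.2367 VAR.
Step 9 — Apparent power: |S| = 1.227 VA.
Step 10 — Power factor: PF = P/|S| = 0.9812 (lagging).

(a) P = 1.204 W  (b) Q = 0.2367 VAR  (c) S = 1.227 VA  (d) PF = 0.9812 (lagging)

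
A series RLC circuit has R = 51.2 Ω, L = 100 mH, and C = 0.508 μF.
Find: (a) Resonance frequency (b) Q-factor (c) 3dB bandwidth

Step 1 — Resonance condition Im(Z)=0 gives ω₀ = 1/√(LC).
Step 2 — ω₀ = 1/√(0.1·5.08e-07) = 4437 rad/s.
Step 3 — f₀ = ω₀/(2π) = 706.1 Hz.
Step 4 — Series Q: Q = ω₀L/R = 4437·0.1/51.2 = 8.666.
Step 5 — 3dB bandwidth: Δω = ω₀/Q = 512 rad/s; BW = Δω/(2π) = 81.49 Hz.

(a) f₀ = 706.1 Hz  (b) Q = 8.666  (c) BW = 81.49 Hz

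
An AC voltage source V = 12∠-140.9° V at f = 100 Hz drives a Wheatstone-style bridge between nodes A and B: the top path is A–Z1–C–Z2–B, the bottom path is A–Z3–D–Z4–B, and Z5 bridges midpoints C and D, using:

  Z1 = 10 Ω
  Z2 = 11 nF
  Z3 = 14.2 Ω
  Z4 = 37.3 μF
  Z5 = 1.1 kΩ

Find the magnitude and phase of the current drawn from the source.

Step 1 — Angular frequency: ω = 2π·f = 2π·100 = 628.3 rad/s.
Step 2 — Component impedances:
  Z1: Z = R = 10 Ω
  Z2: Z = 1/(jωC) = -j/(ω·C) = 0 - j1.447e+05 Ω
  Z3: Z = R = 14.2 Ω
  Z4: Z = 1/(jωC) = -j/(ω·C) = 0 - j42.67 Ω
  Z5: Z = R = 1100 Ω
Step 3 — Bridge requires nodal analysis (the Z5 bridge couples midpoints C and D, so the two paths cannot be reduced to a simple series/parallel combination). Setting node B to ground and injecting 1 A at node A, the 3-node admittance system at A, C, D solves to V_A = Z_AB = 14.01 - j42.66 Ω = 44.9∠-71.8° Ω.
Step 4 — Source phasor: V = 12∠-140.9° V = -9.313 - j7.568 V.
Step 5 — Ohm's law: I = V / Z_total = (-9.313 - j7.568) / (14.01 - j42.66) = 0.09541 - j0.2496 A.
Step 6 — Convert to polar: |I| = 0.2673 A, ∠I = -69.1°.

I = 0.2673∠-69.1° A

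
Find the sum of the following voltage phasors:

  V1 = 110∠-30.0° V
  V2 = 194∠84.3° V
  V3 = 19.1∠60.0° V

Step 1 — Convert each phasor to rectangular form:
  V1 = 110·(cos(-30.0°) + j·sin(-30.0°)) = 95.26 - j55 V
  V2 = 194·(cos(84.3°) + j·sin(84.3°)) = 19.27 + j193 V
  V3 = 19.1·(cos(60.0°) + j·sin(60.0°)) = 9.55 + j16.54 V
Step 2 — Sum components: V_total = 124.1 + j154.6 V.
Step 3 — Convert to polar: |V_total| = 198.2 V, ∠V_total = 51.2°.

V_total = 198.2∠51.2° V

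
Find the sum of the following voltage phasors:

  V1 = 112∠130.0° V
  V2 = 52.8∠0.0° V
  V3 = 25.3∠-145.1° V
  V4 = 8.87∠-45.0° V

Step 1 — Convert each phasor to rectangular form:
  V1 = 112·(cos(130.0°) + j·sin(130.0°)) = -71.99 + j85.8 V
  V2 = 52.8·(cos(0.0°) + j·sin(0.0°)) = 52.8 V
  V3 = 25.3·(cos(-145.1°) + j·sin(-145.1°)) = -20.75 - j14.48 V
  V4 = 8.87·(cos(-45.0°) + j·sin(-45.0°)) = 6.272 - j6.272 V
Step 2 — Sum components: V_total = -33.67 + j65.05 V.
Step 3 — Convert to polar: |V_total| = 73.25 V, ∠V_total = 117.4°.

V_total = 73.25∠117.4° V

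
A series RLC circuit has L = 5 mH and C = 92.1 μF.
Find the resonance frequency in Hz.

Step 1 — Resonance condition Im(Z)=0 gives ω₀ = 1/√(LC).
Step 2 — ω₀ = 1/√(0.005·9.21e-05) = 1474 rad/s.
Step 3 — f₀ = ω₀/(2π) = 234.5 Hz.

f₀ = 234.5 Hz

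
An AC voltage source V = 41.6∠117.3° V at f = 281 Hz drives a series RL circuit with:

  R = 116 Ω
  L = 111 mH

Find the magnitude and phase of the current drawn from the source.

Step 1 — Angular frequency: ω = 2π·f = 2π·281 = 1766 rad/s.
Step 2 — Component impedances:
  R: Z = R = 116 Ω
  L: Z = jωL = j·1766·0.111 = 0 + j196 Ω
Step 3 — Series combination: Z_total = R + L = 116 + j196 Ω = 227.7∠59.4° Ω.
Step 4 — Source phasor: V = 41.6∠117.3° V = -19.08 + j36.97 V.
Step 5 — Ohm's law: I = V / Z_total = (-19.08 + j36.97) / (116 + j196) = 0.09701 + j0.1548 A.
Step 6 — Convert to polar: |I| = 0.1827 A, ∠I = 57.9°.

I = 0.1827∠57.9° A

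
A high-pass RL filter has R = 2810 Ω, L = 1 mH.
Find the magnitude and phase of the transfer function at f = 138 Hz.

Step 1 — Angular frequency: ω = 2π·138 = 867.1 rad/s.
Step 2 — Transfer function: H(jω) = jωL/(R + jωL).
Step 3 — Numerator jωL = j·0.8671; denominator R + jωL = 2810 + j0.8671.
Step 4 — H = 9.521e-08 + j0.0003086.
Step 5 — Magnitude: |H| = 0.0003086 (-70.2 dB); phase: φ = 90.0°.

|H| = 0.0003086 (-70.2 dB), φ = 90.0°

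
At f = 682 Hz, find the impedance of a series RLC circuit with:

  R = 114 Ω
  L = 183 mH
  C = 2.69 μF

Step 1 — Angular frequency: ω = 2π·f = 2π·682 = 4285 rad/s.
Step 2 — Component impedances:
  R: Z = R = 114 Ω
  L: Z = jωL = j·4285·0.183 = 0 + j784.2 Ω
  C: Z = 1/(jωC) = -j/(ω·C) = 0 - j86.75 Ω
Step 3 — Series combination: Z_total = R + L + C = 114 + j697.4 Ω = 706.7∠80.7° Ω.

Z = 114 + j697.4 Ω = 706.7∠80.7° Ω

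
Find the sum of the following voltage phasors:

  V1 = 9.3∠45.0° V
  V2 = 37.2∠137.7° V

Step 1 — Convert each phasor to rectangular form:
  V1 = 9.3·(cos(45.0°) + j·sin(45.0°)) = 6.576 + j6.576 V
  V2 = 37.2·(cos(137.7°) + j·sin(137.7°)) = -27.51 + j25.04 V
Step 2 — Sum components: V_total = -20.94 + j31.61 V.
Step 3 — Convert to polar: |V_total| = 37.92 V, ∠V_total = 123.5°.

V_total = 37.92∠123.5° V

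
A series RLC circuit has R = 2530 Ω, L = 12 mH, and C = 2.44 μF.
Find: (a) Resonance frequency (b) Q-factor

Step 1 — Resonance condition Im(Z)=0 gives ω₀ = 1/√(LC).
Step 2 — ω₀ = 1/√(0.012·2.44e-06) = 5844 rad/s.
Step 3 — f₀ = ω₀/(2π) = 930.1 Hz.
Step 4 — Series Q: Q = ω₀L/R = 5844·0.012/2530 = 0.02772.

(a) f₀ = 930.1 Hz  (b) Q = 0.02772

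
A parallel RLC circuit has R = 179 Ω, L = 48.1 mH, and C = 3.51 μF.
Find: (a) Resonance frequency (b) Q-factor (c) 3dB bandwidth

Step 1 — Resonance: ω₀ = 1/√(LC) = 1/√(0.0481·3.51e-06) = 2434 rad/s.
Step 2 — f₀ = ω₀/(2π) = 387.3 Hz.
Step 3 — Parallel Q: Q = R/(ω₀L) = 179/(2434·0.0481) = 1.529.
Step 4 — Bandwidth: Δω = ω₀/Q = 1592 rad/s; BW = Δω/(2π) = 253.3 Hz.

(a) f₀ = 387.3 Hz  (b) Q = 1.529  (c) BW = 253.3 Hz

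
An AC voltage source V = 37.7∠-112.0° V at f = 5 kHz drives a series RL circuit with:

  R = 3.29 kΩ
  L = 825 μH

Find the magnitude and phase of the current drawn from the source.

Step 1 — Angular frequency: ω = 2π·f = 2π·5000 = 3.142e+04 rad/s.
Step 2 — Component impedances:
  R: Z = R = 3290 Ω
  L: Z = jωL = j·3.142e+04·0.000825 = 0 + j25.92 Ω
Step 3 — Series combination: Z_total = R + L = 3290 + j25.92 Ω = 3290∠0.5° Ω.
Step 4 — Source phasor: V = 37.7∠-112.0° V = -14.12 - j34.95 V.
Step 5 — Ohm's law: I = V / Z_total = (-14.12 - j34.95) / (3290 + j25.92) = -0.004376 - j0.01059 A.
Step 6 — Convert to polar: |I| = 0.01146 A, ∠I = -112.5°.

I = 0.01146∠-112.5° A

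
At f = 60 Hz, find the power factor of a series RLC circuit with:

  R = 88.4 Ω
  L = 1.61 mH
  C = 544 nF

Step 1 — Angular frequency: ω = 2π·f = 2π·60 = 377 rad/s.
Step 2 — Component impedances:
  R: Z = R = 88.4 Ω
  L: Z = jωL = j·377·0.00161 = 0 + j0.607 Ω
  C: Z = 1/(jωC) = -j/(ω·C) = 0 - j4876 Ω
Step 3 — Series combination: Z_total = R + L + C = 88.4 - j4875 Ω = 4876∠-89.0° Ω.
Step 4 — Power factor: PF = cos(φ) = Re(Z)/|Z| = 88.4/4876 = 0.01813.
Step 5 — Type: Im(Z) = -4875 ⇒ leading (phase φ = -89.0°).

PF = 0.01813 (leading, φ = -89.0°)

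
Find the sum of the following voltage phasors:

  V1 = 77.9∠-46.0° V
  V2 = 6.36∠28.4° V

Step 1 — Convert each phasor to rectangular form:
  V1 = 77.9·(cos(-46.0°) + j·sin(-46.0°)) = 54.11 - j56.04 V
  V2 = 6.36·(cos(28.4°) + j·sin(28.4°)) = 5.595 + j3.025 V
Step 2 — Sum components: V_total = 59.71 - j53.01 V.
Step 3 — Convert to polar: |V_total| = 79.85 V, ∠V_total = -41.6°.

V_total = 79.85∠-41.6° V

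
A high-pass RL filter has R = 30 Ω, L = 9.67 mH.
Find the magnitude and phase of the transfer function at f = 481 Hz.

Step 1 — Angular frequency: ω = 2π·481 = 3022 rad/s.
Step 2 — Transfer function: H(jω) = jωL/(R + jωL).
Step 3 — Numerator jωL = j·29.22; denominator R + jωL = 30 + j29.22.
Step 4 — H = 0.4869 + j0.4998.
Step 5 — Magnitude: |H| = 0.6978 (-3.1 dB); phase: φ = 45.7°.

|H| = 0.6978 (-3.1 dB), φ = 45.7°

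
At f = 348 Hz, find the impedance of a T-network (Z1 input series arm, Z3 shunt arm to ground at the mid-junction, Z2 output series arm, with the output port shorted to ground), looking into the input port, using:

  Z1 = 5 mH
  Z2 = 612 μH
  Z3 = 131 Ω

Step 1 — Angular frequency: ω = 2π·f = 2π·348 = 2187 rad/s.
Step 2 — Component impedances:
  Z1: Z = jωL = j·2187·0.005 = 0 + j10.93 Ω
  Z2: Z = jωL = j·2187·0.000612 = 0 + j1.338 Ω
  Z3: Z = R = 131 Ω
Step 3 — With the output port shorted to ground, the output series arm Z2 runs from the junction to ground; the shunt arm Z3 also runs from the junction to ground. They appear in parallel: Z3 || Z2 = 0.01367 + j1.338 Ω.
Step 4 — Series with input arm Z1: Z_in = Z1 + (Z3 || Z2) = 0.01367 + j12.27 Ω = 12.27∠89.9° Ω.

Z = 0.01367 + j12.27 Ω = 12.27∠89.9° Ω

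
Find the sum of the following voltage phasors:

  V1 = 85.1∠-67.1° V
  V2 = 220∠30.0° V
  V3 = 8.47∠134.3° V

Step 1 — Convert each phasor to rectangular form:
  V1 = 85.1·(cos(-67.1°) + j·sin(-67.1°)) = 33.11 - j78.39 V
  V2 = 220·(cos(30.0°) + j·sin(30.0°)) = 190.5 + j110 V
  V3 = 8.47·(cos(134.3°) + j·sin(134.3°)) = -5.916 + j6.062 V
Step 2 — Sum components: V_total = 217.7 + j37.67 V.
Step 3 — Convert to polar: |V_total| = 221 V, ∠V_total = 9.8°.

V_total = 221∠9.8° V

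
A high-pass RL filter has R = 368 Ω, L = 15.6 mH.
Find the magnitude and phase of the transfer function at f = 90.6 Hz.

Step 1 — Angular frequency: ω = 2π·90.6 = 569.3 rad/s.
Step 2 — Transfer function: H(jω) = jωL/(R + jωL).
Step 3 — Numerator jωL = j·8.88; denominator R + jωL = 368 + j8.88.
Step 4 — H = 0.000582 + j0.02412.
Step 5 — Magnitude: |H| = 0.02412 (-32.4 dB); phase: φ = 88.6°.

|H| = 0.02412 (-32.4 dB), φ = 88.6°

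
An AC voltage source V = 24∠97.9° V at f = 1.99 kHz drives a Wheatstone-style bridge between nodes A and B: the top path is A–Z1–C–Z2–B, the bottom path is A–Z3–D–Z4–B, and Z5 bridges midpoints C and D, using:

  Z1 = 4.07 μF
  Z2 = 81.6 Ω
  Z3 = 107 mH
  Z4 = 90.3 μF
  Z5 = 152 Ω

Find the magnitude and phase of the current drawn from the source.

Step 1 — Angular frequency: ω = 2π·f = 2π·1990 = 1.25e+04 rad/s.
Step 2 — Component impedances:
  Z1: Z = 1/(jωC) = -j/(ω·C) = 0 - j19.65 Ω
  Z2: Z = R = 81.6 Ω
  Z3: Z = jωL = j·1.25e+04·0.107 = 0 + j1338 Ω
  Z4: Z = 1/(jωC) = -j/(ω·C) = 0 - j0.8857 Ω
  Z5: Z = R = 152 Ω
Step 3 — Bridge requires nodal analysis (the Z5 bridge couples midpoints C and D, so the two paths cannot be reduced to a simple series/parallel combination). Setting node B to ground and injecting 1 A at node A, the 3-node admittance system at A, C, D solves to V_A = Z_AB = 54.59 - j17.85 Ω = 57.43∠-18.1° Ω.
Step 4 — Source phasor: V = 24∠97.9° V = -3.299 + j23.77 V.
Step 5 — Ohm's law: I = V / Z_total = (-3.299 + j23.77) / (54.59 - j17.85) = -0.1832 + j0.3756 A.
Step 6 — Convert to polar: |I| = 0.4179 A, ∠I = 116.0°.

I = 0.4179∠116.0° A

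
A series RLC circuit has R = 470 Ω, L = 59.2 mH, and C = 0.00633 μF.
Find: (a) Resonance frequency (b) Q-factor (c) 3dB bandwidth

Step 1 — Resonance: ω₀ = 1/√(LC) = 1/√(0.0592·6.33e-09) = 5.166e+04 rad/s.
Step 2 — f₀ = ω₀/(2π) = 8222 Hz.
Step 3 — Series Q: Q = ω₀L/R = 5.166e+04·0.0592/470 = 6.507.
Step 4 — Bandwidth: Δω = ω₀/Q = 7939 rad/s; BW = Δω/(2π) = 1264 Hz.

(a) f₀ = 8222 Hz  (b) Q = 6.507  (c) BW = 1264 Hz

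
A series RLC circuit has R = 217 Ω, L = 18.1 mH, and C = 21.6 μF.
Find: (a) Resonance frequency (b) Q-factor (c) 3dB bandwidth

Step 1 — Resonance condition Im(Z)=0 gives ω₀ = 1/√(LC).
Step 2 — ω₀ = 1/√(0.0181·2.16e-05) = 1599 rad/s.
Step 3 — f₀ = ω₀/(2π) = 254.5 Hz.
Step 4 — Series Q: Q = ω₀L/R = 1599·0.0181/217 = 0.1334.
Step 5 — 3dB bandwidth: Δω = ω₀/Q = 1.199e+04 rad/s; BW = Δω/(2π) = 1908 Hz.

(a) f₀ = 254.5 Hz  (b) Q = 0.1334  (c) BW = 1908 Hz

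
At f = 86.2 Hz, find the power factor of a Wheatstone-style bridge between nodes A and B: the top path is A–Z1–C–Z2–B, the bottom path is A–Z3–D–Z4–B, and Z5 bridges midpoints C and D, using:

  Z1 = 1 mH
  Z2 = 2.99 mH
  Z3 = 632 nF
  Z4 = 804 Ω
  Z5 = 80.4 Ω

Step 1 — Angular frequency: ω = 2π·f = 2π·86.2 = 541.6 rad/s.
Step 2 — Component impedances:
  Z1: Z = jωL = j·541.6·0.001 = 0 + j0.5416 Ω
  Z2: Z = jωL = j·541.6·0.00299 = 0 + j1.619 Ω
  Z3: Z = 1/(jωC) = -j/(ω·C) = 0 - j2921 Ω
  Z4: Z = R = 804 Ω
  Z5: Z = R = 80.4 Ω
Step 3 — Bridge requires nodal analysis (the Z5 bridge couples midpoints C and D, so the two paths cannot be reduced to a simple series/parallel combination). Setting node B to ground and injecting 1 A at node A, the 3-node admittance system at A, C, D solves to V_A = Z_AB = 0.002969 + j2.161 Ω = 2.161∠89.9° Ω.
Step 4 — Power factor: PF = cos(φ) = Re(Z)/|Z| = 0.002969/2.161 = 0.001374.
Step 5 — Type: Im(Z) = 2.161 ⇒ lagging (phase φ = 89.9°).

PF = 0.001374 (lagging, φ = 89.9°)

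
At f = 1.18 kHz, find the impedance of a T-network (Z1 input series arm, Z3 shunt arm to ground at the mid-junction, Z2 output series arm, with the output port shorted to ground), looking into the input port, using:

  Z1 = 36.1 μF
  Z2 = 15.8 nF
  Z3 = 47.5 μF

Step 1 — Angular frequency: ω = 2π·f = 2π·1180 = 7414 rad/s.
Step 2 — Component impedances:
  Z1: Z = 1/(jωC) = -j/(ω·C) = 0 - j3.736 Ω
  Z2: Z = 1/(jωC) = -j/(ω·C) = 0 - j8537 Ω
  Z3: Z = 1/(jωC) = -j/(ω·C) = 0 - j2.84 Ω
Step 3 — With the output port shorted to ground, the output series arm Z2 runs from the junction to ground; the shunt arm Z3 also runs from the junction to ground. They appear in parallel: Z3 || Z2 = 0 - j2.839 Ω.
Step 4 — Series with input arm Z1: Z_in = Z1 + (Z3 || Z2) = 0 - j6.575 Ω = 6.575∠-90.0° Ω.

Z = 0 - j6.575 Ω = 6.575∠-90.0° Ω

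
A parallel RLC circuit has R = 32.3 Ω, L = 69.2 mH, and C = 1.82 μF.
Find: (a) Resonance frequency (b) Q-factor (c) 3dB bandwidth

Step 1 — Resonance: ω₀ = 1/√(LC) = 1/√(0.0692·1.82e-06) = 2818 rad/s.
Step 2 — f₀ = ω₀/(2π) = 448.5 Hz.
Step 3 — Parallel Q: Q = R/(ω₀L) = 32.3/(2818·0.0692) = 0.1656.
Step 4 — Bandwidth: Δω = ω₀/Q = 1.701e+04 rad/s; BW = Δω/(2π) = 2707 Hz.

(a) f₀ = 448.5 Hz  (b) Q = 0.1656  (c) BW = 2707 Hz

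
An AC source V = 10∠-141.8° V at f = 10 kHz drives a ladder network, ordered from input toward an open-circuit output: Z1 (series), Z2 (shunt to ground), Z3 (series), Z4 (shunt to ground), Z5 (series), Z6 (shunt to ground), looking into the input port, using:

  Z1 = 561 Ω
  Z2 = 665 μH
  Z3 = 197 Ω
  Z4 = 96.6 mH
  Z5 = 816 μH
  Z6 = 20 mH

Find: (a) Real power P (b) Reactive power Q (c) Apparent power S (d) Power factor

Step 1 — Angular frequency: ω = 2π·f = 2π·1e+04 = 6.283e+04 rad/s.
Step 2 — Component impedances:
  Z1: Z = R = 561 Ω
  Z2: Z = jωL = j·6.283e+04·0.000665 = 0 + j41.78 Ω
  Z3: Z = R = 197 Ω
  Z4: Z = jωL = j·6.283e+04·0.0966 = 0 + j6070 Ω
  Z5: Z = jωL = j·6.283e+04·0.000816 = 0 + j51.27 Ω
  Z6: Z = jωL = j·6.283e+04·0.02 = 0 + j1257 Ω
Step 3 — Ladder network (open output): work backward from the far end, alternating series and parallel combinations. Z_in = 561.3 + j40.27 Ω = 562.7∠4.1° Ω.
Step 4 — Source phasor: V = 10∠-141.8° V = -7.859 - j6.184 V.
Step 5 — Current: I = V / Z = -0.01472 - j0.009962 A = 0.01777∠-145.9° A.
Step 6 — Complex power: S = V·I* = 0.1773 + j0.01272 VA.
Step 7 — Real power: P = Re(S) = 0.1773 W.
Step 8 — Reactive power: Q = Im(S) = 0.01272 VAR.
Step 9 — Apparent power: |S| = 0.1777 VA.
Step 10 — Power factor: PF = P/|S| = 0.9974 (lagging).

(a) P = 0.1773 W  (b) Q = 0.01272 VAR  (c) S = 0.1777 VA  (d) PF = 0.9974 (lagging)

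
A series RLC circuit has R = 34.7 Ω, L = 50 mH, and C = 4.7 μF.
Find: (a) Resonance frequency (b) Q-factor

Step 1 — Resonance condition Im(Z)=0 gives ω₀ = 1/√(LC).
Step 2 — ω₀ = 1/√(0.05·4.7e-06) = 2063 rad/s.
Step 3 — f₀ = ω₀/(2π) = 328.3 Hz.
Step 4 — Series Q: Q = ω₀L/R = 2063·0.05/34.7 = 2.972.

(a) f₀ = 328.3 Hz  (b) Q = 2.972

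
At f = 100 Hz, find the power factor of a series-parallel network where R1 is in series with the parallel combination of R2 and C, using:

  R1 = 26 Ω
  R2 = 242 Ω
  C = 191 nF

Step 1 — Angular frequency: ω = 2π·f = 2π·100 = 628.3 rad/s.
Step 2 — Component impedances:
  R1: Z = R = 26 Ω
  R2: Z = R = 242 Ω
  C: Z = 1/(jωC) = -j/(ω·C) = 0 - j8333 Ω
Step 3 — Parallel branch: R2 || C = 1/(1/R2 + 1/C) = 241.8 - j7.022 Ω.
Step 4 — Series with R1: Z_total = R1 + (R2 || C) = 267.8 - j7.022 Ω = 267.9∠-1.5° Ω.
Step 5 — Power factor: PF = cos(φ) = Re(Z)/|Z| = 267.8/267.89 = 0.9997.
Step 6 — Type: Im(Z) = -7.022 ⇒ leading (phase φ = -1.5°).

PF = 0.9997 (leading, φ = -1.5°)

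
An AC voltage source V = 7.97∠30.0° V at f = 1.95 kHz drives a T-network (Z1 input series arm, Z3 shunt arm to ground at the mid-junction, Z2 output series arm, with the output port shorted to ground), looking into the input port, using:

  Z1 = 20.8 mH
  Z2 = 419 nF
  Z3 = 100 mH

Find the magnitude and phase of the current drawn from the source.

Step 1 — Angular frequency: ω = 2π·f = 2π·1950 = 1.225e+04 rad/s.
Step 2 — Component impedances:
  Z1: Z = jωL = j·1.225e+04·0.0208 = 0 + j254.8 Ω
  Z2: Z = 1/(jωC) = -j/(ω·C) = 0 - j194.8 Ω
  Z3: Z = jωL = j·1.225e+04·0.1 = 0 + j1225 Ω
Step 3 — With the output port shorted to ground, the output series arm Z2 runs from the junction to ground; the shunt arm Z3 also runs from the junction to ground. They appear in parallel: Z3 || Z2 = 0 - j231.6 Ω.
Step 4 — Series with input arm Z1: Z_in = Z1 + (Z3 || Z2) = 0 + j23.23 Ω = 23.23∠90.0° Ω.
Step 5 — Source phasor: V = 7.97∠30.0° V = 6.902 + j3.985 V.
Step 6 — Ohm's law: I = V / Z_total = (6.902 + j3.985) / (0 + j23.23) = 0.1715 - j0.2971 A.
Step 7 — Convert to polar: |I| = 0.3431 A, ∠I = -60.0°.

I = 0.3431∠-60.0° A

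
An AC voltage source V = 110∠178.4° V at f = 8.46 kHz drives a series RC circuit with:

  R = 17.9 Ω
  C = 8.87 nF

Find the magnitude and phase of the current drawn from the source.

Step 1 — Angular frequency: ω = 2π·f = 2π·8460 = 5.316e+04 rad/s.
Step 2 — Component impedances:
  R: Z = R = 17.9 Ω
  C: Z = 1/(jωC) = -j/(ω·C) = 0 - j2121 Ω
Step 3 — Series combination: Z_total = R + C = 17.9 - j2121 Ω = 2121∠-89.5° Ω.
Step 4 — Source phasor: V = 110∠178.4° V = -110 + j3.071 V.
Step 5 — Ohm's law: I = V / Z_total = (-110 + j3.071) / (17.9 - j2121) = -0.001886 - j0.05183 A.
Step 6 — Convert to polar: |I| = 0.05186 A, ∠I = -92.1°.

I = 0.05186∠-92.1° A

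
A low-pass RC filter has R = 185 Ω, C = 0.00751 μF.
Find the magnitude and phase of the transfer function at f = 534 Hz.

Step 1 — Angular frequency: ω = 2π·534 = 3355 rad/s.
Step 2 — Transfer function: H(jω) = 1/(1 + jωRC).
Step 3 — Denominator: 1 + jωRC = 1 + j·3355·185·7.51e-09 = 1 + j0.004662.
Step 4 — H = 1 - j0.004661.
Step 5 — Magnitude: |H| = 1 (-0.0 dB); phase: φ = -0.3°.

|H| = 1 (-0.0 dB), φ = -0.3°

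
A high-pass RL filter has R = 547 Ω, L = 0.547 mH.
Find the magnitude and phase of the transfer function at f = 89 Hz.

Step 1 — Angular frequency: ω = 2π·89 = 559.2 rad/s.
Step 2 — Transfer function: H(jω) = jωL/(R + jωL).
Step 3 — Numerator jωL = j·0.3059; denominator R + jωL = 547 + j0.3059.
Step 4 — H = 3.127e-07 + j0.0005592.
Step 5 — Magnitude: |H| = 0.0005592 (-65.0 dB); phase: φ = 90.0°.

|H| = 0.0005592 (-65.0 dB), φ = 90.0°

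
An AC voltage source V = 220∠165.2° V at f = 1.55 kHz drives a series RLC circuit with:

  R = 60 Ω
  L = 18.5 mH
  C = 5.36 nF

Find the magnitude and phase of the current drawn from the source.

Step 1 — Angular frequency: ω = 2π·f = 2π·1550 = 9739 rad/s.
Step 2 — Component impedances:
  R: Z = R = 60 Ω
  L: Z = jωL = j·9739·0.0185 = 0 + j180.2 Ω
  C: Z = 1/(jωC) = -j/(ω·C) = 0 - j1.916e+04 Ω
Step 3 — Series combination: Z_total = R + L + C = 60 - j1.898e+04 Ω = 1.898e+04∠-89.8° Ω.
Step 4 — Source phasor: V = 220∠165.2° V = -212.7 + j56.2 V.
Step 5 — Ohm's law: I = V / Z_total = (-212.7 + j56.2) / (60 - j1.898e+04) = -0.002997 - j0.0112 A.
Step 6 — Convert to polar: |I| = 0.01159 A, ∠I = -105.0°.

I = 0.01159∠-105.0° A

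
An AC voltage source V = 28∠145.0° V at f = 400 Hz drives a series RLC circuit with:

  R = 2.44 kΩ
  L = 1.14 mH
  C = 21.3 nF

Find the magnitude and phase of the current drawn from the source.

Step 1 — Angular frequency: ω = 2π·f = 2π·400 = 2513 rad/s.
Step 2 — Component impedances:
  R: Z = R = 2440 Ω
  L: Z = jωL = j·2513·0.00114 = 0 + j2.865 Ω
  C: Z = 1/(jωC) = -j/(ω·C) = 0 - j1.868e+04 Ω
Step 3 — Series combination: Z_total = R + L + C = 2440 - j1.868e+04 Ω = 1.884e+04∠-82.6° Ω.
Step 4 — Source phasor: V = 28∠145.0° V = -22.94 + j16.06 V.
Step 5 — Ohm's law: I = V / Z_total = (-22.94 + j16.06) / (2440 - j1.868e+04) = -0.001003 - j0.001097 A.
Step 6 — Convert to polar: |I| = 0.001487 A, ∠I = -132.4°.

I = 0.001487∠-132.4° A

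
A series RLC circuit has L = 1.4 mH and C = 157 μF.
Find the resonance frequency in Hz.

Step 1 — Resonance condition Im(Z)=0 gives ω₀ = 1/√(LC).
Step 2 — ω₀ = 1/√(0.0014·0.000157) = 2133 rad/s.
Step 3 — f₀ = ω₀/(2π) = 339.5 Hz.

f₀ = 339.5 Hz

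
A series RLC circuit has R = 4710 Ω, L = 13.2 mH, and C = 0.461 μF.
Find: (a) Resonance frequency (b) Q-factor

Step 1 — Resonance condition Im(Z)=0 gives ω₀ = 1/√(LC).
Step 2 — ω₀ = 1/√(0.0132·4.61e-07) = 1.282e+04 rad/s.
Step 3 — f₀ = ω₀/(2π) = 2040 Hz.
Step 4 — Series Q: Q = ω₀L/R = 1.282e+04·0.0132/4710 = 0.03593.

(a) f₀ = 2040 Hz  (b) Q = 0.03593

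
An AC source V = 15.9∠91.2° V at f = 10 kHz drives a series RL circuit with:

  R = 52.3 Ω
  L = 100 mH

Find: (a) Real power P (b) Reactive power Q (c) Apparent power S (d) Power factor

Step 1 — Angular frequency: ω = 2π·f = 2π·1e+04 = 6.283e+04 rad/s.
Step 2 — Component impedances:
  R: Z = R = 52.3 Ω
  L: Z = jωL = j·6.283e+04·0.1 = 0 + j6283 Ω
Step 3 — Series combination: Z_total = R + L = 52.3 + j6283 Ω = 6283∠89.5° Ω.
Step 4 — Source phasor: V = 15.9∠91.2° V = -0.333 + j15.9 V.
Step 5 — Current: I = V / Z = 0.002529 + j7.405e-05 A = 0.00253∠1.7° A.
Step 6 — Complex power: S = V·I* = 0.0003349 + j0.04023 VA.
Step 7 — Real power: P = Re(S) = 0.0003349 W.
Step 8 — Reactive power: Q = Im(S) = 0.04023 VAR.
Step 9 — Apparent power: |S| = 0.04023 VA.
Step 10 — Power factor: PF = P/|S| = 0.008324 (lagging).

(a) P = 0.0003349 W  (b) Q = 0.04023 VAR  (c) S = 0.04023 VA  (d) PF = 0.008324 (lagging)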